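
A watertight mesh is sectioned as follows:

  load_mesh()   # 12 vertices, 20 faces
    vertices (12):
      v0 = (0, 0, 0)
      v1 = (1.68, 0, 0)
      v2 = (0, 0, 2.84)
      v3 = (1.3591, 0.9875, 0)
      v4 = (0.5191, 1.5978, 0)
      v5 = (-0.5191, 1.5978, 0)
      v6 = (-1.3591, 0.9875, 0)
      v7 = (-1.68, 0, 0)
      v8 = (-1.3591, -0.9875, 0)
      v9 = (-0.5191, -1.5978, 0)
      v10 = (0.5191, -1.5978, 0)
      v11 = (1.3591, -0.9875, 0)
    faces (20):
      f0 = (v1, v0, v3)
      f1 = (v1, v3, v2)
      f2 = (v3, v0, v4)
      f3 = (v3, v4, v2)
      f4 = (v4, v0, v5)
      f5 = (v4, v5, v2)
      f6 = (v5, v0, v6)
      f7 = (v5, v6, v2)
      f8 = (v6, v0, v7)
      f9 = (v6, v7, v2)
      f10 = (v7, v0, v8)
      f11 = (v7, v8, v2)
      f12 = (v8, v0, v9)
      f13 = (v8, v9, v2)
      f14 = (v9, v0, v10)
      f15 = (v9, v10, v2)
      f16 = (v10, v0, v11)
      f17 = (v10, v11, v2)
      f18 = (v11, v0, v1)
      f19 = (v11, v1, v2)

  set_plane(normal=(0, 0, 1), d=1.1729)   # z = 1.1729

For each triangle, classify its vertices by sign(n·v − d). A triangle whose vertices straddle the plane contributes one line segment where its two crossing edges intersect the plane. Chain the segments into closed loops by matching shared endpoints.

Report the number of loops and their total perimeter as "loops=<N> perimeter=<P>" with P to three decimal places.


loops=1 perimeter=6.095

Straddling triangles (10 of 20):
  (v1,v3,v2) [--+] → (0.797801, 0.579669, 1.1729)–(0.986172, 0, 1.1729)  len=0.6095
  (v3,v4,v2) [--+] → (0.304715, 0.93792, 1.1729)–(0.797801, 0.579669, 1.1729)  len=0.6095
  (v4,v5,v2) [--+] → (-0.304715, 0.93792, 1.1729)–(0.304715, 0.93792, 1.1729)  len=0.6094
  (v5,v6,v2) [--+] → (-0.797801, 0.579669, 1.1729)–(-0.304715, 0.93792, 1.1729)  len=0.6095
  (v6,v7,v2) [--+] → (-0.986172, 0, 1.1729)–(-0.797801, 0.579669, 1.1729)  len=0.6095
  (v7,v8,v2) [--+] → (-0.797801, -0.579669, 1.1729)–(-0.986172, 0, 1.1729)  len=0.6095
  (v8,v9,v2) [--+] → (-0.304715, -0.93792, 1.1729)–(-0.797801, -0.579669, 1.1729)  len=0.6095
  (v9,v10,v2) [--+] → (0.304715, -0.93792, 1.1729)–(-0.304715, -0.93792, 1.1729)  len=0.6094
  (v10,v11,v2) [--+] → (0.797801, -0.579669, 1.1729)–(0.304715, -0.93792, 1.1729)  len=0.6095
  (v11,v1,v2) [--+] → (0.986172, 0, 1.1729)–(0.797801, -0.579669, 1.1729)  len=0.6095

Chained into 1 loop(s):
  loop 1: 10 segments, perimeter = 6.0949
Total perimeter = 6.095


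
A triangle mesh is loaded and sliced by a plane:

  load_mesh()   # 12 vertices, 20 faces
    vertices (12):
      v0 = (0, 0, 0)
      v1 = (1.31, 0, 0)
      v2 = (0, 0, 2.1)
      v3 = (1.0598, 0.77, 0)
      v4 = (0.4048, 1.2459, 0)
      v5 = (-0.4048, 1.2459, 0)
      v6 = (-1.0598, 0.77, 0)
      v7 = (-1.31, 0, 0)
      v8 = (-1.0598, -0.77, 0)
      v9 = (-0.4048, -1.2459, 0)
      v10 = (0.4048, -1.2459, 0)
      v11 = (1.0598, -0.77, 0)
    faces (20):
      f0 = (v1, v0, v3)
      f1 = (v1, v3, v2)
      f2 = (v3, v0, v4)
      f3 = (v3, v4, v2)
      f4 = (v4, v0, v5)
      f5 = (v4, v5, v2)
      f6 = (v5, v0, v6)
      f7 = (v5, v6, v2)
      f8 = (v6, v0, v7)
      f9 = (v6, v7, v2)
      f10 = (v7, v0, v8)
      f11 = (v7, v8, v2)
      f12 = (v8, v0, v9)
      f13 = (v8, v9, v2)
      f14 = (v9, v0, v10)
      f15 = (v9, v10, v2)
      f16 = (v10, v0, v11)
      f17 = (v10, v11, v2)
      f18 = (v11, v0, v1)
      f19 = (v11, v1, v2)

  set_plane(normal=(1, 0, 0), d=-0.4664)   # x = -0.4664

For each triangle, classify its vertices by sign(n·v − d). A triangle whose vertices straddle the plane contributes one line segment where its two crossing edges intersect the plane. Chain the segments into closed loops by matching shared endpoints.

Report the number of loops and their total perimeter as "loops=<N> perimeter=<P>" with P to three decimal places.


loops=1 perimeter=6.083

Straddling triangles (8 of 20):
  (v5,v0,v6) [++-] → (-0.4664, 0.338864, 0)–(-0.4664, 1.20114, 0)  len=0.8623
  (v5,v6,v2) [+-+] → (-0.4664, 1.20114, 0)–(-0.4664, 0.338864, 1.17583)  len=1.4581
  (v6,v0,v7) [-+-] → (-0.4664, 0.338864, 0)–(-0.4664, 0, 0)  len=0.3389
  (v6,v7,v2) [--+] → (-0.4664, 0, 1.35234)–(-0.4664, 0.338864, 1.17583)  len=0.3821
  (v7,v0,v8) [-+-] → (-0.4664, 0, 0)–(-0.4664, -0.338864, 0)  len=0.3389
  (v7,v8,v2) [--+] → (-0.4664, -0.338864, 1.17583)–(-0.4664, 0, 1.35234)  len=0.3821
  (v8,v0,v9) [-++] → (-0.4664, -0.338864, 0)–(-0.4664, -1.20114, 0)  len=0.8623
  (v8,v9,v2) [-++] → (-0.4664, -1.20114, 0)–(-0.4664, -0.338864, 1.17583)  len=1.4581

Chained into 1 loop(s):
  loop 1: 8 segments, perimeter = 6.0827
Total perimeter = 6.083


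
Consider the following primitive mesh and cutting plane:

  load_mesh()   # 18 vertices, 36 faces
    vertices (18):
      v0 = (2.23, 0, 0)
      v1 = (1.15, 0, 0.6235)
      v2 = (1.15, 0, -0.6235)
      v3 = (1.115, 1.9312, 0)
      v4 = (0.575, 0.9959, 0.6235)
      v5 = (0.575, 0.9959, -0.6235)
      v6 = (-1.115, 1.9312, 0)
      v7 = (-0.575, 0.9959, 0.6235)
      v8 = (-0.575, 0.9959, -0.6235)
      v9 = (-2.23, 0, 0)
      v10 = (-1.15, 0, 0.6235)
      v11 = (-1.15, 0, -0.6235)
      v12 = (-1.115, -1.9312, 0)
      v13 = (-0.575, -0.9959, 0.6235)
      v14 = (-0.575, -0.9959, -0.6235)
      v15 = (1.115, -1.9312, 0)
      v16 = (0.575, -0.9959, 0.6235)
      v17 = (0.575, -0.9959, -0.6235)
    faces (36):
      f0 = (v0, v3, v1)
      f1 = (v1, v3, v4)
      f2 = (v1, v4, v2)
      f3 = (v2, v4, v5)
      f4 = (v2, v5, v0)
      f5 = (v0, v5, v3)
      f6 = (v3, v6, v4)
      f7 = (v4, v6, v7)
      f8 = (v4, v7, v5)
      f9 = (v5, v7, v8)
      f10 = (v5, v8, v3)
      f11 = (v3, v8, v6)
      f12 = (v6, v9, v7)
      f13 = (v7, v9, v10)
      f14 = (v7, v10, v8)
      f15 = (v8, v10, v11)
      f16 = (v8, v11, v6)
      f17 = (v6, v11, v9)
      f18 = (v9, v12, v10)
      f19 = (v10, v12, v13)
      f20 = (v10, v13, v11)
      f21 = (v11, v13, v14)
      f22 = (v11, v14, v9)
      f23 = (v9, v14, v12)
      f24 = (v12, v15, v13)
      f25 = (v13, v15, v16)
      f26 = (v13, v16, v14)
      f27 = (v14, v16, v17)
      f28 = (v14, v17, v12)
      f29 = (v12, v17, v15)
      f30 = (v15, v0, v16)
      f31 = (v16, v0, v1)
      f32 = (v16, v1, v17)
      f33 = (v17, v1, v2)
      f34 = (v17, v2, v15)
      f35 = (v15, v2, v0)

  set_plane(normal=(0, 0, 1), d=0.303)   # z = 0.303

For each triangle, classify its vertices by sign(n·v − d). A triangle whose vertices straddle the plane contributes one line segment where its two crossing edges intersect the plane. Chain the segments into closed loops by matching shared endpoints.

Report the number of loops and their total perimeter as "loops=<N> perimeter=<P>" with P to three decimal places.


Straddling triangles (24 of 36):
  (v0,v3,v1) [--+] → (1.13201, 0.992702, 0.303)–(1.70516, 0, 0.303)  len=1.1463
  (v1,v3,v4) [+-+] → (1.13201, 0.992702, 0.303)–(0.852578, 1.47668, 0.303)  len=0.5588
  (v1,v4,v2) [++-] → (0.722785, 0.739937, 0.303)–(1.15, 0, 0.303)  len=0.8544
  (v2,v4,v5) [-+-] → (0.722785, 0.739937, 0.303)–(0.575, 0.9959, 0.303)  len=0.2956
  (v3,v6,v4) [--+] → (-0.293717, 1.47668, 0.303)–(0.852578, 1.47668, 0.303)  len=1.1463
  (v4,v6,v7) [+-+] → (-0.293717, 1.47668, 0.303)–(-0.852578, 1.47668, 0.303)  len=0.5589
  (v4,v7,v5) [++-] → (-0.279431, 0.9959, 0.303)–(0.575, 0.9959, 0.303)  len=0.8544
  (v5,v7,v8) [-+-] → (-0.279431, 0.9959, 0.303)–(-0.575, 0.9959, 0.303)  len=0.2956
  (v6,v9,v7) [--+] → (-1.42573, 0.483974, 0.303)–(-0.852578, 1.47668, 0.303)  len=1.1463
  (v7,v9,v10) [+-+] → (-1.42573, 0.483974, 0.303)–(-1.70516, 0, 0.303)  len=0.5588
  (v7,v10,v8) [++-] → (-1.00222, 0.255963, 0.303)–(-0.575, 0.9959, 0.303)  len=0.8544
  (v8,v10,v11) [-+-] → (-1.00222, 0.255963, 0.303)–(-1.15, 0, 0.303)  len=0.2956
  (v9,v12,v10) [--+] → (-1.13201, -0.992702, 0.303)–(-1.70516, 0, 0.303)  len=1.1463
  (v10,v12,v13) [+-+] → (-1.13201, -0.992702, 0.303)–(-0.852578, -1.47668, 0.303)  len=0.5588
  (v10,v13,v11) [++-] → (-0.722785, -0.739937, 0.303)–(-1.15, 0, 0.303)  len=0.8544
  (v11,v13,v14) [-+-] → (-0.722785, -0.739937, 0.303)–(-0.575, -0.9959, 0.303)  len=0.2956
  (v12,v15,v13) [--+] → (0.293717, -1.47668, 0.303)–(-0.852578, -1.47668, 0.303)  len=1.1463
  (v13,v15,v16) [+-+] → (0.293717, -1.47668, 0.303)–(0.852578, -1.47668, 0.303)  len=0.5589
  (v13,v16,v14) [++-] → (0.279431, -0.9959, 0.303)–(-0.575, -0.9959, 0.303)  len=0.8544
  (v14,v16,v17) [-+-] → (0.279431, -0.9959, 0.303)–(0.575, -0.9959, 0.303)  len=0.2956
  (v15,v0,v16) [--+] → (1.42573, -0.483974, 0.303)–(0.852578, -1.47668, 0.303)  len=1.1463
  (v16,v0,v1) [+-+] → (1.42573, -0.483974, 0.303)–(1.70516, 0, 0.303)  len=0.5588
  (v16,v1,v17) [++-] → (1.00222, -0.255963, 0.303)–(0.575, -0.9959, 0.303)  len=0.8544
  (v17,v1,v2) [-+-] → (1.00222, -0.255963, 0.303)–(1.15, 0, 0.303)  len=0.2956

Chained into 2 loop(s):
  loop 1: 12 segments, perimeter = 10.2308
  loop 2: 12 segments, perimeter = 6.8999
Total perimeter = 17.131

loops=2 perimeter=17.131


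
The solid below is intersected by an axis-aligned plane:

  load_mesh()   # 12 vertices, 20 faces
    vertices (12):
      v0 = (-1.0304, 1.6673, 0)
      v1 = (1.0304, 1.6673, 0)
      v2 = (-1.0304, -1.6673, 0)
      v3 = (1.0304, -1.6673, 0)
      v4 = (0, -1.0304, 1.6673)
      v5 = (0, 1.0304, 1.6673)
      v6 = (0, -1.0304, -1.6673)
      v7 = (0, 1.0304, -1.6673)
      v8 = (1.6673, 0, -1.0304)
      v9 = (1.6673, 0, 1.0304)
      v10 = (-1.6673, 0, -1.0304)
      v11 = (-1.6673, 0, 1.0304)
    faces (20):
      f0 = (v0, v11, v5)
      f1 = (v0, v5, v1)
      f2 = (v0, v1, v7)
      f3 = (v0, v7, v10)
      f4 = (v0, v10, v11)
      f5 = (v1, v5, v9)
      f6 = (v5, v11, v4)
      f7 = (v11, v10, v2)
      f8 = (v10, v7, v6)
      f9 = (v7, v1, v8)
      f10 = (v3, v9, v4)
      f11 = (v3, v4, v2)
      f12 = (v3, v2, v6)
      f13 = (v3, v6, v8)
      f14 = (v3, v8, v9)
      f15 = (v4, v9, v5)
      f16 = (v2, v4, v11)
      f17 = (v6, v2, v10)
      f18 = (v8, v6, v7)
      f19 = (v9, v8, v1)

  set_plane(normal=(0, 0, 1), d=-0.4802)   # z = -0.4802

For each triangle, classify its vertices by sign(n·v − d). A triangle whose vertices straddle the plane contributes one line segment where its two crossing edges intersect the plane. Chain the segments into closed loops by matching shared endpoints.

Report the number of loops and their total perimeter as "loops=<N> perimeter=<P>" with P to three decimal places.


loops=1 perimeter=10.104

Straddling triangles (10 of 20):
  (v0,v1,v7) [++-] → (0.733634, 1.48387, -0.4802)–(-0.733634, 1.48387, -0.4802)  len=1.4673
  (v0,v7,v10) [+--] → (-0.733634, 1.48387, -0.4802)–(-1.32722, 0.890284, -0.4802)  len=0.8395
  (v0,v10,v11) [+-+] → (-1.32722, 0.890284, -0.4802)–(-1.6673, 0, -0.4802)  len=0.9530
  (v11,v10,v2) [+-+] → (-1.6673, 0, -0.4802)–(-1.32722, -0.890284, -0.4802)  len=0.9530
  (v7,v1,v8) [-+-] → (0.733634, 1.48387, -0.4802)–(1.32722, 0.890284, -0.4802)  len=0.8395
  (v3,v2,v6) [++-] → (-0.733634, -1.48387, -0.4802)–(0.733634, -1.48387, -0.4802)  len=1.4673
  (v3,v6,v8) [+--] → (0.733634, -1.48387, -0.4802)–(1.32722, -0.890284, -0.4802)  len=0.8395
  (v3,v8,v9) [+-+] → (1.32722, -0.890284, -0.4802)–(1.6673, 0, -0.4802)  len=0.9530
  (v6,v2,v10) [-+-] → (-0.733634, -1.48387, -0.4802)–(-1.32722, -0.890284, -0.4802)  len=0.8395
  (v9,v8,v1) [+-+] → (1.6673, 0, -0.4802)–(1.32722, 0.890284, -0.4802)  len=0.9530

Chained into 1 loop(s):
  loop 1: 10 segments, perimeter = 10.1045
Total perimeter = 10.104


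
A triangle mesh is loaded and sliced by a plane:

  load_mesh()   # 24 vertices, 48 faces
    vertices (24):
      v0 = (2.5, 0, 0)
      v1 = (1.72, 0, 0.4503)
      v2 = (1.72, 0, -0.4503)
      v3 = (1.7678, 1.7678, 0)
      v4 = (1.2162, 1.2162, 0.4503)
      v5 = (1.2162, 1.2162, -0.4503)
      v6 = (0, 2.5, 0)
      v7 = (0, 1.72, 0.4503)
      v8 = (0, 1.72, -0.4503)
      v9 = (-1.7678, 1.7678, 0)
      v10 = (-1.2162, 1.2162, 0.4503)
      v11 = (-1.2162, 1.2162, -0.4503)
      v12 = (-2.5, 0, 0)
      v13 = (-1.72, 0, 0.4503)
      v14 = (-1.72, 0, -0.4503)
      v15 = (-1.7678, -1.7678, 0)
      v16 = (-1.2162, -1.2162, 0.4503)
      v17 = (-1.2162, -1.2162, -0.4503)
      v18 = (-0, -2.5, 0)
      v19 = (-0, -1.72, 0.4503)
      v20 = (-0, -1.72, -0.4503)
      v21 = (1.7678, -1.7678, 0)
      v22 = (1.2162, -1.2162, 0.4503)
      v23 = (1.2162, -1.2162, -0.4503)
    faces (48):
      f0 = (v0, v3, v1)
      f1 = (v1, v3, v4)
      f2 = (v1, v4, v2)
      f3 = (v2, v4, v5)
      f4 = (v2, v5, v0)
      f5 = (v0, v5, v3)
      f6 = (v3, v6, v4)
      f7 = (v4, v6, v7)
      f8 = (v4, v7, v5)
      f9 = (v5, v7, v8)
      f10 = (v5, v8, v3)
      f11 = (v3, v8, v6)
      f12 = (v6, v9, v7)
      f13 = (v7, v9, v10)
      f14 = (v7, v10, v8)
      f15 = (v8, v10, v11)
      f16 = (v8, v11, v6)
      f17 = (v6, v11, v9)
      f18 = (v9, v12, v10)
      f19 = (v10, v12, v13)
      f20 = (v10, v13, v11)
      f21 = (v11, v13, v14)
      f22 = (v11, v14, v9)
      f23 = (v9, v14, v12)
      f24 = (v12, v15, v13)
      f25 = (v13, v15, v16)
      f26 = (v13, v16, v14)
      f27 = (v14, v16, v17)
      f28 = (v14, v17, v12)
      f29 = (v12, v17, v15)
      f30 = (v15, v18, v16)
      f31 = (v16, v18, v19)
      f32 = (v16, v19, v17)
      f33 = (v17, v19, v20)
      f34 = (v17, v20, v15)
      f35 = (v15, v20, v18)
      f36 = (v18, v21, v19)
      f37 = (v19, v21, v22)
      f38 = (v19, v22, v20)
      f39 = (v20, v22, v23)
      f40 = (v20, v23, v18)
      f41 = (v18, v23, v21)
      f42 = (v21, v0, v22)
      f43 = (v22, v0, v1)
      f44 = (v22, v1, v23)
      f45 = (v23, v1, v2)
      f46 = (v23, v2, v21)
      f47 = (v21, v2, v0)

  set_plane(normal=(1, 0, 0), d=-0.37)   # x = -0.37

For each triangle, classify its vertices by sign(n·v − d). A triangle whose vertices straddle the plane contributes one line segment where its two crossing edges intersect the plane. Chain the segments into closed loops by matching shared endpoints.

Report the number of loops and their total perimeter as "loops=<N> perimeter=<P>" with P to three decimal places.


Straddling triangles (12 of 48):
  (v6,v9,v7) [+-+] → (-0.37, 2.34675, 0)–(-0.37, 1.73, 0.356052)  len=0.7121
  (v7,v9,v10) [+--] → (-0.37, 1.73, 0.356052)–(-0.37, 1.56673, 0.4503)  len=0.1885
  (v7,v10,v8) [+-+] → (-0.37, 1.56673, 0.4503)–(-0.37, 1.56673, -0.176314)  len=0.6266
  (v8,v10,v11) [+--] → (-0.37, 1.56673, -0.176314)–(-0.37, 1.56673, -0.4503)  len=0.2740
  (v8,v11,v6) [+-+] → (-0.37, 1.56673, -0.4503)–(-0.37, 2.10943, -0.136993)  len=0.6266
  (v6,v11,v9) [+--] → (-0.37, 2.10943, -0.136993)–(-0.37, 2.34675, 0)  len=0.2740
  (v15,v18,v16) [-+-] → (-0.37, -2.34675, 0)–(-0.37, -2.10943, 0.136993)  len=0.2740
  (v16,v18,v19) [-++] → (-0.37, -2.10943, 0.136993)–(-0.37, -1.56673, 0.4503)  len=0.6266
  (v16,v19,v17) [-+-] → (-0.37, -1.56673, 0.4503)–(-0.37, -1.56673, 0.176314)  len=0.2740
  (v17,v19,v20) [-++] → (-0.37, -1.56673, 0.176314)–(-0.37, -1.56673, -0.4503)  len=0.6266
  (v17,v20,v15) [-+-] → (-0.37, -1.56673, -0.4503)–(-0.37, -1.73, -0.356052)  len=0.1885
  (v15,v20,v18) [-++] → (-0.37, -1.73, -0.356052)–(-0.37, -2.34675, 0)  len=0.7121

Chained into 2 loop(s):
  loop 1: 6 segments, perimeter = 2.7019
  loop 2: 6 segments, perimeter = 2.7019
Total perimeter = 5.404

loops=2 perimeter=5.404


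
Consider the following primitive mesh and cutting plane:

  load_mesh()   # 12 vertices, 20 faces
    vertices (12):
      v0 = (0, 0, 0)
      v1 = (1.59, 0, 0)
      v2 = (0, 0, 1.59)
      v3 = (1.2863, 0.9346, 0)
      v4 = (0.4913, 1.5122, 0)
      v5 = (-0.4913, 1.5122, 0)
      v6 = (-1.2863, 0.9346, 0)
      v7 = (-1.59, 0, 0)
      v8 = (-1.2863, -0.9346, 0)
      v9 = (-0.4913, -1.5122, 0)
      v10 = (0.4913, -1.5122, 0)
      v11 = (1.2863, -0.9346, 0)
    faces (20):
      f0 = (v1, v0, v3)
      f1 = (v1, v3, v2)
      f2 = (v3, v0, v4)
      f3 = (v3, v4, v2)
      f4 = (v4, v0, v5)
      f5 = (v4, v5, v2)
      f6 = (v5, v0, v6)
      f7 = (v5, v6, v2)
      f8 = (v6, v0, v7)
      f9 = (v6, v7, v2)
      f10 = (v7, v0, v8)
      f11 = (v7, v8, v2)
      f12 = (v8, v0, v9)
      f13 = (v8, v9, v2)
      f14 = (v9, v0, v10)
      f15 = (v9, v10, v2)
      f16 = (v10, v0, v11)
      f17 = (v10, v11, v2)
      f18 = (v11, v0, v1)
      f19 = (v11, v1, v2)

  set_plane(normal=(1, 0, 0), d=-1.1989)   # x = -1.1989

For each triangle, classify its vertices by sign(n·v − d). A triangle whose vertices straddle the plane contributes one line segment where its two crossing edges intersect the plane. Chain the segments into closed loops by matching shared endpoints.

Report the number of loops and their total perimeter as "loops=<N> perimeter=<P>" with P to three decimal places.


loops=1 perimeter=4.162

Straddling triangles (8 of 20):
  (v5,v0,v6) [++-] → (-1.1989, 0.871097, 0)–(-1.1989, 0.9981, 0)  len=0.1270
  (v5,v6,v2) [+-+] → (-1.1989, 0.9981, 0)–(-1.1989, 0.871097, 0.108035)  len=0.1667
  (v6,v0,v7) [-+-] → (-1.1989, 0.871097, 0)–(-1.1989, 0, 0)  len=0.8711
  (v6,v7,v2) [--+] → (-1.1989, 0, 0.3911)–(-1.1989, 0.871097, 0.108035)  len=0.9159
  (v7,v0,v8) [-+-] → (-1.1989, 0, 0)–(-1.1989, -0.871097, 0)  len=0.8711
  (v7,v8,v2) [--+] → (-1.1989, -0.871097, 0.108035)–(-1.1989, 0, 0.3911)  len=0.9159
  (v8,v0,v9) [-++] → (-1.1989, -0.871097, 0)–(-1.1989, -0.9981, 0)  len=0.1270
  (v8,v9,v2) [-++] → (-1.1989, -0.9981, 0)–(-1.1989, -0.871097, 0.108035)  len=0.1667

Chained into 1 loop(s):
  loop 1: 8 segments, perimeter = 4.1615
Total perimeter = 4.162


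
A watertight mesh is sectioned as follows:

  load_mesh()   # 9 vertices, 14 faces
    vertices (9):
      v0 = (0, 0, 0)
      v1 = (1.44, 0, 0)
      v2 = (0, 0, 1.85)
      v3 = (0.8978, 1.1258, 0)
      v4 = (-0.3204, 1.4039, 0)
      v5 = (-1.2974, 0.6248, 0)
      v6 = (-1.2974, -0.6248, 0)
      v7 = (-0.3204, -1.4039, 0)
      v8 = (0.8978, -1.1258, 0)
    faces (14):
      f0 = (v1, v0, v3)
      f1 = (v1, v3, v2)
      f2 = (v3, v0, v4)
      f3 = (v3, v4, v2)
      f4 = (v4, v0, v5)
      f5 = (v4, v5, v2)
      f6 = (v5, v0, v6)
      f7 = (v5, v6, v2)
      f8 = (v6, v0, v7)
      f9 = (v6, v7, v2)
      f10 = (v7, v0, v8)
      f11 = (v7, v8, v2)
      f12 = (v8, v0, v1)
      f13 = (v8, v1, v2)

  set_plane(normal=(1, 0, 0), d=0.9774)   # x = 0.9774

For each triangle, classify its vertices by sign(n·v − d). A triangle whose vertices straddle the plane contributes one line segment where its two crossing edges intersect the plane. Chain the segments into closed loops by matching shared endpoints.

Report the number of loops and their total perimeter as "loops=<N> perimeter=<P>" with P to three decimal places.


Straddling triangles (4 of 14):
  (v1,v0,v3) [+--] → (0.9774, 0, 0)–(0.9774, 0.960522, 0)  len=0.9605
  (v1,v3,v2) [+--] → (0.9774, 0.960522, 0)–(0.9774, 0, 0.594312)  len=1.1295
  (v8,v0,v1) [--+] → (0.9774, 0, 0)–(0.9774, -0.960522, 0)  len=0.9605
  (v8,v1,v2) [-+-] → (0.9774, -0.960522, 0)–(0.9774, 0, 0.594312)  len=1.1295

Chained into 1 loop(s):
  loop 1: 4 segments, perimeter = 4.1801
Total perimeter = 4.180

loops=1 perimeter=4.180


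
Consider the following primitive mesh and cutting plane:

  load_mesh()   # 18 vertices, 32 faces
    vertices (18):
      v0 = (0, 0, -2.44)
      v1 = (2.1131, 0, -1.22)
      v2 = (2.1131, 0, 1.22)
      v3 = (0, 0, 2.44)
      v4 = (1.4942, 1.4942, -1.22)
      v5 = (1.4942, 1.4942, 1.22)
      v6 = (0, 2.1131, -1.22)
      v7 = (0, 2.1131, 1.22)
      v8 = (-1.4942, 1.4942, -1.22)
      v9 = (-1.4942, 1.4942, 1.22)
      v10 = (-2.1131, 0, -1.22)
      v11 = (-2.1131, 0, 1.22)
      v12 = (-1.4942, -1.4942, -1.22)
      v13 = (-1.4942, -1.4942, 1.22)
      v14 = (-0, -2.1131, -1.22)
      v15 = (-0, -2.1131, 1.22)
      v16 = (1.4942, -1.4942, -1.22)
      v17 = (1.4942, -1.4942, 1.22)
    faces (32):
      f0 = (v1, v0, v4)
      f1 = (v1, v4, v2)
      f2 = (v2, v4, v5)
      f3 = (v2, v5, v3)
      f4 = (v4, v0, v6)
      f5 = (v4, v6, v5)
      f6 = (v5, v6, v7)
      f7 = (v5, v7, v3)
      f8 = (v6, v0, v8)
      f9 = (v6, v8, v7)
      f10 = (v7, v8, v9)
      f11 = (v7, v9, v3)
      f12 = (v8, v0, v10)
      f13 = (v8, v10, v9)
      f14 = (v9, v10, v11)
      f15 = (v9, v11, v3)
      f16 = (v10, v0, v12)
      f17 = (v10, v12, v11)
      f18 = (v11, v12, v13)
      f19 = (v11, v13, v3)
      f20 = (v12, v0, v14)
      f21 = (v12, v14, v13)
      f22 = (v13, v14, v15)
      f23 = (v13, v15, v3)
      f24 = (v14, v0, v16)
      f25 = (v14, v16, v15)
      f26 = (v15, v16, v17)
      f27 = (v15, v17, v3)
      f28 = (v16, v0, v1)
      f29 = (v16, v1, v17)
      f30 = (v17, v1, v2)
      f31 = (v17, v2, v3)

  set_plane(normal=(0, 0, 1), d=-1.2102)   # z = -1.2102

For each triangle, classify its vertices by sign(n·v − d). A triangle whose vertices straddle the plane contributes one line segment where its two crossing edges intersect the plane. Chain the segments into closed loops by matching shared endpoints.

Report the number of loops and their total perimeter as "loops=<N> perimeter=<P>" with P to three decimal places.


Straddling triangles (16 of 32):
  (v1,v4,v2) [--+] → (1.49669, 1.4882, -1.2102)–(2.1131, 0, -1.2102)  len=1.6108
  (v2,v4,v5) [+-+] → (1.49669, 1.4882, -1.2102)–(1.4942, 1.4942, -1.2102)  len=0.0065
  (v4,v6,v5) [--+] → (0.0060013, 2.11061, -1.2102)–(1.4942, 1.4942, -1.2102)  len=1.6108
  (v5,v6,v7) [+-+] → (0.0060013, 2.11061, -1.2102)–(0, 2.1131, -1.2102)  len=0.0065
  (v6,v8,v7) [--+] → (-1.4882, 1.49669, -1.2102)–(0, 2.1131, -1.2102)  len=1.6108
  (v7,v8,v9) [+-+] → (-1.4882, 1.49669, -1.2102)–(-1.4942, 1.4942, -1.2102)  len=0.0065
  (v8,v10,v9) [--+] → (-2.11061, 0.0060013, -1.2102)–(-1.4942, 1.4942, -1.2102)  len=1.6108
  (v9,v10,v11) [+-+] → (-2.11061, 0.0060013, -1.2102)–(-2.1131, 0, -1.2102)  len=0.0065
  (v10,v12,v11) [--+] → (-1.49669, -1.4882, -1.2102)–(-2.1131, 0, -1.2102)  len=1.6108
  (v11,v12,v13) [+-+] → (-1.49669, -1.4882, -1.2102)–(-1.4942, -1.4942, -1.2102)  len=0.0065
  (v12,v14,v13) [--+] → (-0.0060013, -2.11061, -1.2102)–(-1.4942, -1.4942, -1.2102)  len=1.6108
  (v13,v14,v15) [+-+] → (-0.0060013, -2.11061, -1.2102)–(0, -2.1131, -1.2102)  len=0.0065
  (v14,v16,v15) [--+] → (1.4882, -1.49669, -1.2102)–(0, -2.1131, -1.2102)  len=1.6108
  (v15,v16,v17) [+-+] → (1.4882, -1.49669, -1.2102)–(1.4942, -1.4942, -1.2102)  len=0.0065
  (v16,v1,v17) [--+] → (2.11061, -0.0060013, -1.2102)–(1.4942, -1.4942, -1.2102)  len=1.6108
  (v17,v1,v2) [+-+] → (2.11061, -0.0060013, -1.2102)–(2.1131, 0, -1.2102)  len=0.0065

Chained into 1 loop(s):
  loop 1: 16 segments, perimeter = 12.9384
Total perimeter = 12.938

loops=1 perimeter=12.938


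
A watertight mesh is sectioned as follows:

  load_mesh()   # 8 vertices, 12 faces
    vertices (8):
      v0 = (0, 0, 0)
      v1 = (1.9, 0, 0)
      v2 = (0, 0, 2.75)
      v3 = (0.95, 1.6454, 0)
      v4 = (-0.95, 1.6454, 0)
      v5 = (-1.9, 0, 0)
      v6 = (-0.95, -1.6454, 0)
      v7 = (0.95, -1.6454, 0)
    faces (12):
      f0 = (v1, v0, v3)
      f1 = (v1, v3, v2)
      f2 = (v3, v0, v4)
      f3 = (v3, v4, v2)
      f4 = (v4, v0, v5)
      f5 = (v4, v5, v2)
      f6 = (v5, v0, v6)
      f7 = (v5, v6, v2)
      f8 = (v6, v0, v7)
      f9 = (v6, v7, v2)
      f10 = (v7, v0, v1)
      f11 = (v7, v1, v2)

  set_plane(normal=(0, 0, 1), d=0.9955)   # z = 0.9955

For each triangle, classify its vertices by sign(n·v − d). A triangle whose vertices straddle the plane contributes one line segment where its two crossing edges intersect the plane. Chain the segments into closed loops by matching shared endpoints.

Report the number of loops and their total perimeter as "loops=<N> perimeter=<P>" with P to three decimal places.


Straddling triangles (6 of 12):
  (v1,v3,v2) [--+] → (0.6061, 1.04977, 0.9955)–(1.2122, 0, 0.9955)  len=1.2122
  (v3,v4,v2) [--+] → (-0.6061, 1.04977, 0.9955)–(0.6061, 1.04977, 0.9955)  len=1.2122
  (v4,v5,v2) [--+] → (-1.2122, 0, 0.9955)–(-0.6061, 1.04977, 0.9955)  len=1.2122
  (v5,v6,v2) [--+] → (-0.6061, -1.04977, 0.9955)–(-1.2122, 0, 0.9955)  len=1.2122
  (v6,v7,v2) [--+] → (0.6061, -1.04977, 0.9955)–(-0.6061, -1.04977, 0.9955)  len=1.2122
  (v7,v1,v2) [--+] → (1.2122, 0, 0.9955)–(0.6061, -1.04977, 0.9955)  len=1.2122

Chained into 1 loop(s):
  loop 1: 6 segments, perimeter = 7.2731
Total perimeter = 7.273

loops=1 perimeter=7.273


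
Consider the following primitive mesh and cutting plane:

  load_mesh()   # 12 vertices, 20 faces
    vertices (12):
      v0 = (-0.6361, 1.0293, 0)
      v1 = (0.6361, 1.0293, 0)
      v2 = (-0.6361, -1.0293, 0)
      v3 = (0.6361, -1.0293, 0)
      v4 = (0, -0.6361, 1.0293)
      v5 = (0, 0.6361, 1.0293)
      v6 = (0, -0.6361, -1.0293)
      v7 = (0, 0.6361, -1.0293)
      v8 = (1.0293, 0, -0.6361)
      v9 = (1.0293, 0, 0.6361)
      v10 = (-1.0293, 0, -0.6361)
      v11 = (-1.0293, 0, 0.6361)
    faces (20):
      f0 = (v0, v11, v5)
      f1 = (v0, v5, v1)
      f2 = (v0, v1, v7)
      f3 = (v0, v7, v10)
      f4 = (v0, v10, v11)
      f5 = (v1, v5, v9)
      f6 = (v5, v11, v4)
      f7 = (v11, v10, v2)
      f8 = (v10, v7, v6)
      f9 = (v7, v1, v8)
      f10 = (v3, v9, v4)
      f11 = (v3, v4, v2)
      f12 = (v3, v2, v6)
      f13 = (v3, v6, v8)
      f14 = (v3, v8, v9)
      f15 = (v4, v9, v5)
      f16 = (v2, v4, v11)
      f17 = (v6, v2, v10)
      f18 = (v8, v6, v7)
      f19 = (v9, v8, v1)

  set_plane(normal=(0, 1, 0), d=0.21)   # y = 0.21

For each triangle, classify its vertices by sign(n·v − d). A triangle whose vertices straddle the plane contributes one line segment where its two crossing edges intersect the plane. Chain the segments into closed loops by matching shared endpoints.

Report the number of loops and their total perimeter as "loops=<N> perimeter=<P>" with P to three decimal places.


Straddling triangles (10 of 20):
  (v0,v11,v5) [+-+] → (-0.949078, 0.21, 0.506322)–(-0.68949, 0.21, 0.76591)  len=0.3671
  (v0,v7,v10) [++-] → (-0.68949, 0.21, -0.76591)–(-0.949078, 0.21, -0.506322)  len=0.3671
  (v0,v10,v11) [+--] → (-0.949078, 0.21, -0.506322)–(-0.949078, 0.21, 0.506322)  len=1.0126
  (v1,v5,v9) [++-] → (0.68949, 0.21, 0.76591)–(0.949078, 0.21, 0.506322)  len=0.3671
  (v5,v11,v4) [+--] → (-0.68949, 0.21, 0.76591)–(0, 0.21, 1.0293)  len=0.7381
  (v10,v7,v6) [-+-] → (-0.68949, 0.21, -0.76591)–(0, 0.21, -1.0293)  len=0.7381
  (v7,v1,v8) [++-] → (0.949078, 0.21, -0.506322)–(0.68949, 0.21, -0.76591)  len=0.3671
  (v4,v9,v5) [--+] → (0.68949, 0.21, 0.76591)–(0, 0.21, 1.0293)  len=0.7381
  (v8,v6,v7) [--+] → (0, 0.21, -1.0293)–(0.68949, 0.21, -0.76591)  len=0.7381
  (v9,v8,v1) [--+] → (0.949078, 0.21, -0.506322)–(0.949078, 0.21, 0.506322)  len=1.0126

Chained into 1 loop(s):
  loop 1: 10 segments, perimeter = 6.4461
Total perimeter = 6.446

loops=1 perimeter=6.446


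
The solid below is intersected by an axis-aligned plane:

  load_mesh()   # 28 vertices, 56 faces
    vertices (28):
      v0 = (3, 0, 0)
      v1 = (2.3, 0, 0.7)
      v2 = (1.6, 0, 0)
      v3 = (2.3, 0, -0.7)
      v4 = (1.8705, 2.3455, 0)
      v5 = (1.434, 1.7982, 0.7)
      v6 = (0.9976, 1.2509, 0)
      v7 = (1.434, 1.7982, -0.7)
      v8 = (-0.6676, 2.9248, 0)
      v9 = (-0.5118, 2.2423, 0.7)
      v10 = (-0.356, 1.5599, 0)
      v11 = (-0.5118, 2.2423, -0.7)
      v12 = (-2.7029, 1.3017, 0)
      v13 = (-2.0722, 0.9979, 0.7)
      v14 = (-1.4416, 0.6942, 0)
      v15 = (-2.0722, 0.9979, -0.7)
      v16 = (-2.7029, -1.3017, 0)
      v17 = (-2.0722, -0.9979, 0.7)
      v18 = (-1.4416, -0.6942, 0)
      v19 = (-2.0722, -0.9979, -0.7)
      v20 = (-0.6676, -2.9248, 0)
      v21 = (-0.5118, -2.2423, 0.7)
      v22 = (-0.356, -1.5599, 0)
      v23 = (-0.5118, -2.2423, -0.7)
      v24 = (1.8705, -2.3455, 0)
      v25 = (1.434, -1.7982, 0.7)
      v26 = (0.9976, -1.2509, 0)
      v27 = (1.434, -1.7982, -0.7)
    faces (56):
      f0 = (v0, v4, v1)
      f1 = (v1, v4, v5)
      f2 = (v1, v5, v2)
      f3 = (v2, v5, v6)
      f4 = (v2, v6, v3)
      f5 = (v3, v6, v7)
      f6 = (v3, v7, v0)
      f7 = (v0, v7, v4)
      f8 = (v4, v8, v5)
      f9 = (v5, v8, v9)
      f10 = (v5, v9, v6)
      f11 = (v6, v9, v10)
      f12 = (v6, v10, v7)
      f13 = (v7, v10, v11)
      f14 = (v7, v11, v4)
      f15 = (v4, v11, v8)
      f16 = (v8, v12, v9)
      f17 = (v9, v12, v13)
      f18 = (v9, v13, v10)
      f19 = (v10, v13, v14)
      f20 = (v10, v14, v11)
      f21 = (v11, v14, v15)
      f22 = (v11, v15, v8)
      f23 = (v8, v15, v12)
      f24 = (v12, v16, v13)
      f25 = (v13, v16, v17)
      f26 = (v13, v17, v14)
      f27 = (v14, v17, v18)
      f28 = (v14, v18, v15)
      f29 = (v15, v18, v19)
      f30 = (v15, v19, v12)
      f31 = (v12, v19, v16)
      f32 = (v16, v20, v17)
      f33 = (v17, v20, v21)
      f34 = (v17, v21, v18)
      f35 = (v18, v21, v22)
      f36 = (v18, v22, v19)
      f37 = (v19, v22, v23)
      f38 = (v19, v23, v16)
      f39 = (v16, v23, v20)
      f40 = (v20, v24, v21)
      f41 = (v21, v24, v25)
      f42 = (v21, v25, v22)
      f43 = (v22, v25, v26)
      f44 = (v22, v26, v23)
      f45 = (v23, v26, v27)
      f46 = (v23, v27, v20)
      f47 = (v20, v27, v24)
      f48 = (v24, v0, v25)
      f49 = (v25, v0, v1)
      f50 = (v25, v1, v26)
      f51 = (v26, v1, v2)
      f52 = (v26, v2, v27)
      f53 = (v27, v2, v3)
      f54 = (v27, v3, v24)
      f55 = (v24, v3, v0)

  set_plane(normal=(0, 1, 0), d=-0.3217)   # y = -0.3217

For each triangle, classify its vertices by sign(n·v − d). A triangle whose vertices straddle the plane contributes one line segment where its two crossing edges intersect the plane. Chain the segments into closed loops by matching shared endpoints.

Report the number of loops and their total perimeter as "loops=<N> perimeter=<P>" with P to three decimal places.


Straddling triangles (16 of 56):
  (v12,v16,v13) [+-+] → (-2.7029, -0.3217, 0)–(-2.43412, -0.3217, 0.298313)  len=0.4015
  (v13,v16,v17) [+--] → (-2.43412, -0.3217, 0.298313)–(-2.0722, -0.3217, 0.7)  len=0.5407
  (v13,v17,v14) [+-+] → (-2.0722, -0.3217, 0.7)–(-1.8202, -0.3217, 0.420265)  len=0.3765
  (v14,v17,v18) [+--] → (-1.8202, -0.3217, 0.420265)–(-1.4416, -0.3217, 0)  len=0.5656
  (v14,v18,v15) [+-+] → (-1.4416, -0.3217, 0)–(-1.58042, -0.3217, -0.154098)  len=0.2074
  (v15,v18,v19) [+--] → (-1.58042, -0.3217, -0.154098)–(-2.0722, -0.3217, -0.7)  len=0.7347
  (v15,v19,v12) [+-+] → (-2.0722, -0.3217, -0.7)–(-2.25766, -0.3217, -0.494164)  len=0.2771
  (v12,v19,v16) [+--] → (-2.25766, -0.3217, -0.494164)–(-2.7029, -0.3217, 0)  len=0.6652
  (v24,v0,v25) [-+-] → (2.84508, -0.3217, 0)–(2.71984, -0.3217, 0.125231)  len=0.1771
  (v25,v0,v1) [-++] → (2.71984, -0.3217, 0.125231)–(2.14507, -0.3217, 0.7)  len=0.8128
  (v25,v1,v26) [-+-] → (2.14507, -0.3217, 0.7)–(1.96506, -0.3217, 0.519978)  len=0.2546
  (v26,v1,v2) [-++] → (1.96506, -0.3217, 0.519978)–(1.44508, -0.3217, 0)  len=0.7354
  (v26,v2,v27) [-+-] → (1.44508, -0.3217, 0)–(1.5703, -0.3217, -0.125231)  len=0.1771
  (v27,v2,v3) [-++] → (1.5703, -0.3217, -0.125231)–(2.14507, -0.3217, -0.7)  len=0.8128
  (v27,v3,v24) [-+-] → (2.14507, -0.3217, -0.7)–(2.24109, -0.3217, -0.603991)  len=0.1358
  (v24,v3,v0) [-++] → (2.24109, -0.3217, -0.603991)–(2.84508, -0.3217, 0)  len=0.8542

Chained into 2 loop(s):
  loop 1: 8 segments, perimeter = 3.7688
  loop 2: 8 segments, perimeter = 3.9598
Total perimeter = 7.729

loops=2 perimeter=7.729


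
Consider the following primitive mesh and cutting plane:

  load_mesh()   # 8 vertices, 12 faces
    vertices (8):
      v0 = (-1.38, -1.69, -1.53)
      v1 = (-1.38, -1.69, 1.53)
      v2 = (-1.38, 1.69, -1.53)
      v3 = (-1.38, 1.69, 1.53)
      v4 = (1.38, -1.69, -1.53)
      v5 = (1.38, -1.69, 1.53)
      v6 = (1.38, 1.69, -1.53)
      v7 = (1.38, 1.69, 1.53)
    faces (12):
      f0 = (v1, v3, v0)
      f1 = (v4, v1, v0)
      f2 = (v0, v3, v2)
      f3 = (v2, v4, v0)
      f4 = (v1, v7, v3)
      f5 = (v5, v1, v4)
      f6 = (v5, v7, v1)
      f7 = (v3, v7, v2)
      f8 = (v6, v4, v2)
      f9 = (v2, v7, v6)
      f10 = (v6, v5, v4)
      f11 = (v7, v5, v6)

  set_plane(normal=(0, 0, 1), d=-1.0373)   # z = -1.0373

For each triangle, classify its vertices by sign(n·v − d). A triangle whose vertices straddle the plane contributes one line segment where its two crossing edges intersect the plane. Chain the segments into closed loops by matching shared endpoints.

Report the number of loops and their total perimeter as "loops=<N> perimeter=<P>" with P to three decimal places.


loops=1 perimeter=12.280

Straddling triangles (8 of 12):
  (v1,v3,v0) [++-] → (-1.38, -1.14578, -1.0373)–(-1.38, -1.69, -1.0373)  len=0.5442
  (v4,v1,v0) [-+-] → (0.935604, -1.69, -1.0373)–(-1.38, -1.69, -1.0373)  len=2.3156
  (v0,v3,v2) [-+-] → (-1.38, -1.14578, -1.0373)–(-1.38, 1.69, -1.0373)  len=2.8358
  (v5,v1,v4) [++-] → (0.935604, -1.69, -1.0373)–(1.38, -1.69, -1.0373)  len=0.4444
  (v3,v7,v2) [++-] → (-0.935604, 1.69, -1.0373)–(-1.38, 1.69, -1.0373)  len=0.4444
  (v2,v7,v6) [-+-] → (-0.935604, 1.69, -1.0373)–(1.38, 1.69, -1.0373)  len=2.3156
  (v6,v5,v4) [-+-] → (1.38, 1.14578, -1.0373)–(1.38, -1.69, -1.0373)  len=2.8358
  (v7,v5,v6) [++-] → (1.38, 1.14578, -1.0373)–(1.38, 1.69, -1.0373)  len=0.5442

Chained into 1 loop(s):
  loop 1: 8 segments, perimeter = 12.2800
Total perimeter = 12.280


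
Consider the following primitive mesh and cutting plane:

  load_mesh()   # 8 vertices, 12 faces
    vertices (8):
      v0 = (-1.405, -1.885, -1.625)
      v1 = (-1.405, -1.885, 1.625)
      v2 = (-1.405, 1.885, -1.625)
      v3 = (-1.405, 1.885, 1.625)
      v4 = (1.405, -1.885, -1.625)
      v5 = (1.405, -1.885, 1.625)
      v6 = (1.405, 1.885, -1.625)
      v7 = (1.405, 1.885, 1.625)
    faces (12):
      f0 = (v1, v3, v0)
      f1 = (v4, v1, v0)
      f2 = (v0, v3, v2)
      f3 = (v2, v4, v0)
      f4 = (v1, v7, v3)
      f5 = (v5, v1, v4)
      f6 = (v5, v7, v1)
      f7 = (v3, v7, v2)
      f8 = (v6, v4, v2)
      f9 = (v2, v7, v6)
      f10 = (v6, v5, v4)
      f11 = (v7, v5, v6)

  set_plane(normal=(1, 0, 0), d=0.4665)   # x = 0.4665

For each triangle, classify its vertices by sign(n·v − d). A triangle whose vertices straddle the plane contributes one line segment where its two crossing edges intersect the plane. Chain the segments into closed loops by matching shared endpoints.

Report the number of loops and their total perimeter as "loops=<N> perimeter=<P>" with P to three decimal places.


Straddling triangles (8 of 12):
  (v4,v1,v0) [+--] → (0.4665, -1.885, -0.539546)–(0.4665, -1.885, -1.625)  len=1.0855
  (v2,v4,v0) [-+-] → (0.4665, -0.625874, -1.625)–(0.4665, -1.885, -1.625)  len=1.2591
  (v1,v7,v3) [-+-] → (0.4665, 0.625874, 1.625)–(0.4665, 1.885, 1.625)  len=1.2591
  (v5,v1,v4) [+-+] → (0.4665, -1.885, 1.625)–(0.4665, -1.885, -0.539546)  len=2.1645
  (v5,v7,v1) [++-] → (0.4665, 0.625874, 1.625)–(0.4665, -1.885, 1.625)  len=2.5109
  (v3,v7,v2) [-+-] → (0.4665, 1.885, 1.625)–(0.4665, 1.885, 0.539546)  len=1.0855
  (v6,v4,v2) [++-] → (0.4665, -0.625874, -1.625)–(0.4665, 1.885, -1.625)  len=2.5109
  (v2,v7,v6) [-++] → (0.4665, 1.885, 0.539546)–(0.4665, 1.885, -1.625)  len=2.1645

Chained into 1 loop(s):
  loop 1: 8 segments, perimeter = 14.0400
Total perimeter = 14.040

loops=1 perimeter=14.040


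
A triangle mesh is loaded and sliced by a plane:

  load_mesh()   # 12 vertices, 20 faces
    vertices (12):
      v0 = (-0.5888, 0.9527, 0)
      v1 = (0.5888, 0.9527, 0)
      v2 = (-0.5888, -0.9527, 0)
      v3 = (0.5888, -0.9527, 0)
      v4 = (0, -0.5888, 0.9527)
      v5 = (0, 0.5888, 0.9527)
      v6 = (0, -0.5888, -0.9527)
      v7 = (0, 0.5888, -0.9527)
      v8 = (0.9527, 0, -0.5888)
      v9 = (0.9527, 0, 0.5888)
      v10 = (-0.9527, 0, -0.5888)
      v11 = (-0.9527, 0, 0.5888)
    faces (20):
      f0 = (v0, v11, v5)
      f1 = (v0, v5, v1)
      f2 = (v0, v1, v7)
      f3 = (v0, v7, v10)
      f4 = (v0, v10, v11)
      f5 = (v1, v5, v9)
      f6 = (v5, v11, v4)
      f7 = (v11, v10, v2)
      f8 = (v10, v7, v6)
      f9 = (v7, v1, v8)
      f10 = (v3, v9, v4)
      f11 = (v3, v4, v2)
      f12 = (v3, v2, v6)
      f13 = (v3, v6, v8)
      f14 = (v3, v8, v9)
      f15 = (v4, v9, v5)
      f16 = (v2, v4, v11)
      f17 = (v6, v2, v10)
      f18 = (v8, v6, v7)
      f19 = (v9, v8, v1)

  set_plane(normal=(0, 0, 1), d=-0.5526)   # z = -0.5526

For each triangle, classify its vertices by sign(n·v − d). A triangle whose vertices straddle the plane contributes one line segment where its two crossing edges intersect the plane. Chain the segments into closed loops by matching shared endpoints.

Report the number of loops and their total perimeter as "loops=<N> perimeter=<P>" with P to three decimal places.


loops=1 perimeter=5.104

Straddling triangles (10 of 20):
  (v0,v1,v7) [++-] → (0.247275, 0.741625, -0.5526)–(-0.247275, 0.741625, -0.5526)  len=0.4945
  (v0,v7,v10) [+--] → (-0.247275, 0.741625, -0.5526)–(-0.930327, 0.0585729, -0.5526)  len=0.9660
  (v0,v10,v11) [+-+] → (-0.930327, 0.0585729, -0.5526)–(-0.9527, 0, -0.5526)  len=0.0627
  (v11,v10,v2) [+-+] → (-0.9527, 0, -0.5526)–(-0.930327, -0.0585729, -0.5526)  len=0.0627
  (v7,v1,v8) [-+-] → (0.247275, 0.741625, -0.5526)–(0.930327, 0.0585729, -0.5526)  len=0.9660
  (v3,v2,v6) [++-] → (-0.247275, -0.741625, -0.5526)–(0.247275, -0.741625, -0.5526)  len=0.4945
  (v3,v6,v8) [+--] → (0.247275, -0.741625, -0.5526)–(0.930327, -0.0585729, -0.5526)  len=0.9660
  (v3,v8,v9) [+-+] → (0.930327, -0.0585729, -0.5526)–(0.9527, 0, -0.5526)  len=0.0627
  (v6,v2,v10) [-+-] → (-0.247275, -0.741625, -0.5526)–(-0.930327, -0.0585729, -0.5526)  len=0.9660
  (v9,v8,v1) [+-+] → (0.9527, 0, -0.5526)–(0.930327, 0.0585729, -0.5526)  len=0.0627

Chained into 1 loop(s):
  loop 1: 10 segments, perimeter = 5.1038
Total perimeter = 5.104


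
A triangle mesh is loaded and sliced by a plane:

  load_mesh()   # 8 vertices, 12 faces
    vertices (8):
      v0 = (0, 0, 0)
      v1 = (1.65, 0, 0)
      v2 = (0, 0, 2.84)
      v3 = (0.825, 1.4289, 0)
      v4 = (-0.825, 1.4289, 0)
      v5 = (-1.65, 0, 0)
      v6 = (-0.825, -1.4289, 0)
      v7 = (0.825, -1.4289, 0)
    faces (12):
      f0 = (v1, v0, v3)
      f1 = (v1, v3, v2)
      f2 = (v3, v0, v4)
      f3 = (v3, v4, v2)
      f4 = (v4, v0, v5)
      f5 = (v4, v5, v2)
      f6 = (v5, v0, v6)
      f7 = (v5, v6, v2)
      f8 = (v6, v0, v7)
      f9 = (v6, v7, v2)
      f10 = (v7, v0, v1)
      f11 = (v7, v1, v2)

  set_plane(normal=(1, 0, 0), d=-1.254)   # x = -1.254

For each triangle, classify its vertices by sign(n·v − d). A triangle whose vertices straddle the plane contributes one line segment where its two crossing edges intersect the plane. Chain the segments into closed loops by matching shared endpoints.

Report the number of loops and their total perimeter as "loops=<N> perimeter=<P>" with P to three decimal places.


loops=1 perimeter=3.306

Straddling triangles (4 of 12):
  (v4,v0,v5) [++-] → (-1.254, 0, 0)–(-1.254, 0.685872, 0)  len=0.6859
  (v4,v5,v2) [+-+] → (-1.254, 0.685872, 0)–(-1.254, 0, 0.6816)  len=0.9670
  (v5,v0,v6) [-++] → (-1.254, 0, 0)–(-1.254, -0.685872, 0)  len=0.6859
  (v5,v6,v2) [-++] → (-1.254, -0.685872, 0)–(-1.254, 0, 0.6816)  len=0.9670

Chained into 1 loop(s):
  loop 1: 4 segments, perimeter = 3.3057
Total perimeter = 3.306


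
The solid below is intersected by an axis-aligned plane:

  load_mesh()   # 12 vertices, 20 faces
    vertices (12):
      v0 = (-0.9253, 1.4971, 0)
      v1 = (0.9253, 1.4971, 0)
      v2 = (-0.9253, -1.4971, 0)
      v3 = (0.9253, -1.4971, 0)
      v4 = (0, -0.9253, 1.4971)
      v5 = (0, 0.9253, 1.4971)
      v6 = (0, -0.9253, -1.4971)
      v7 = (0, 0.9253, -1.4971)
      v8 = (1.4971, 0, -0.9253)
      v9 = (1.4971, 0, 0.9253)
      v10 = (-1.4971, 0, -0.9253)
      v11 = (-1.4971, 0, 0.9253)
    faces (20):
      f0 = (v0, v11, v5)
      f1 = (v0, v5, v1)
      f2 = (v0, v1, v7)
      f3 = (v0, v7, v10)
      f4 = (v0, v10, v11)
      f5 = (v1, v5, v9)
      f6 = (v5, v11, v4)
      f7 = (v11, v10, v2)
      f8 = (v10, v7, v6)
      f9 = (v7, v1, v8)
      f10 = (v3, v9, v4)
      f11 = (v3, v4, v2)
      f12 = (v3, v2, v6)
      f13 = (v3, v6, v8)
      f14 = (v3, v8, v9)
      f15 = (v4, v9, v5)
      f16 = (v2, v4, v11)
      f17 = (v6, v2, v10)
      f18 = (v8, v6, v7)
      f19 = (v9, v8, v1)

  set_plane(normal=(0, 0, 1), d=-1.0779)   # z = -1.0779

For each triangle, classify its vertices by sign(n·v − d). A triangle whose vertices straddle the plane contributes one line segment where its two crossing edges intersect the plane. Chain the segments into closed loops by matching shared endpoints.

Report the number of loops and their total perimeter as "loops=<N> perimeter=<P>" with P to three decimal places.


Straddling triangles (8 of 20):
  (v0,v1,v7) [++-] → (0.259091, 1.08541, -1.0779)–(-0.259091, 1.08541, -1.0779)  len=0.5182
  (v0,v7,v10) [+-+] → (-0.259091, 1.08541, -1.0779)–(-1.09756, 0.246941, -1.0779)  len=1.1858
  (v10,v7,v6) [+--] → (-1.09756, 0.246941, -1.0779)–(-1.09756, -0.246941, -1.0779)  len=0.4939
  (v7,v1,v8) [-++] → (0.259091, 1.08541, -1.0779)–(1.09756, 0.246941, -1.0779)  len=1.1858
  (v3,v2,v6) [++-] → (-0.259091, -1.08541, -1.0779)–(0.259091, -1.08541, -1.0779)  len=0.5182
  (v3,v6,v8) [+-+] → (0.259091, -1.08541, -1.0779)–(1.09756, -0.246941, -1.0779)  len=1.1858
  (v6,v2,v10) [-++] → (-0.259091, -1.08541, -1.0779)–(-1.09756, -0.246941, -1.0779)  len=1.1858
  (v8,v6,v7) [+--] → (1.09756, -0.246941, -1.0779)–(1.09756, 0.246941, -1.0779)  len=0.4939

Chained into 1 loop(s):
  loop 1: 8 segments, perimeter = 6.7672
Total perimeter = 6.767

loops=1 perimeter=6.767
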